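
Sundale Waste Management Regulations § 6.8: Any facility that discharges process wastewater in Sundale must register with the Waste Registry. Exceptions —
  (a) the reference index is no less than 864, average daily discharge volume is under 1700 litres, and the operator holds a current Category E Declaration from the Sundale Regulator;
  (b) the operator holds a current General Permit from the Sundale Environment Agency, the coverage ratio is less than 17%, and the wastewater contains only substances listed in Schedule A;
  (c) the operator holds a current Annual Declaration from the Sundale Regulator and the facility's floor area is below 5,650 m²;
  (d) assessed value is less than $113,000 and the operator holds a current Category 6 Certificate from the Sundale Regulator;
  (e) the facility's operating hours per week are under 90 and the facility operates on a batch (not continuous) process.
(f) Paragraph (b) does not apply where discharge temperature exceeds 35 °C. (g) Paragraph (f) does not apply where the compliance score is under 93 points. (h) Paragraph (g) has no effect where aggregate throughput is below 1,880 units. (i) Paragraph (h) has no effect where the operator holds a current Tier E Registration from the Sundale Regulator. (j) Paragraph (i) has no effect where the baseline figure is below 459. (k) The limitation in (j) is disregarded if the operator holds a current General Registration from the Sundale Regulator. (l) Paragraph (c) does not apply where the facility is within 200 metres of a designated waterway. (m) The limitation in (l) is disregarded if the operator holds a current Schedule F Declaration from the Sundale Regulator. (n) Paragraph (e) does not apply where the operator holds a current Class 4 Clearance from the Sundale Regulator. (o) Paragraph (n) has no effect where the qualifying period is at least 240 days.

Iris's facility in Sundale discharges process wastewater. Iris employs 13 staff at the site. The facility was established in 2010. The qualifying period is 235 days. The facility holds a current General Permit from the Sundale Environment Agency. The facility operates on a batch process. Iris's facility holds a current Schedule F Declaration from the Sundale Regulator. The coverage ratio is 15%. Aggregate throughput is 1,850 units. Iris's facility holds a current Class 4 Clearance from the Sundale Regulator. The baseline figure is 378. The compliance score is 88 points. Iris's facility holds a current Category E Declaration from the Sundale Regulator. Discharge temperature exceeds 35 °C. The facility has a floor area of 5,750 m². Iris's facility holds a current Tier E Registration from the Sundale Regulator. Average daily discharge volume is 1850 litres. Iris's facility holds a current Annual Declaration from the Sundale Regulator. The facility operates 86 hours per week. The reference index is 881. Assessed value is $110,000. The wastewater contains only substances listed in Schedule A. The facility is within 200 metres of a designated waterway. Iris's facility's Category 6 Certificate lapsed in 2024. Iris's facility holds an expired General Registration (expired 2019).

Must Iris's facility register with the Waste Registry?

Exception (a) fails — average daily discharge volume is 1850 litres, not under 1700 litres.
Exception (b) is satisfied on its face — a current General Permit is held; the coverage ratio is 15%, less than the 17% limit; the wastewater is Schedule-A-only. However, paragraphs (f)–(k) must be considered: (f) is triggered — discharge temperature exceeds 35 °C. (g) would limit (f) — the compliance score is 88 points, under the 93 points limit — but (h) sets (g) aside: (h) operates against (g): aggregate throughput is 1,850 units, below the 1,880 units limit. (i) would limit (h) — a current Tier E Registration is held — but (j) sets (i) aside: (j) is engaged — the baseline figure is 378, below the 459 limit. (k) does not operate here (no current General Registration is held), so (j) stands. Exception (b) does not apply.
Exception (c) does not apply: the facility's floor area is 5,750 m², not below 5,650 m².
Exception (d) requires that the operator holds a current Category 6 Certificate from the Sundale Regulator; but there is no Category 6 Certificate in force, so (d) is unavailable.
Exception (e): the facility's operating hours per week are 86, under the 90 limit; the facility operates on a batch process — every condition holds. But: (n) operates against (e): a current Class 4 Clearance is held. (o), which would lift (n), is not triggered — the qualifying period is 235 days, short of 240 days. So (e) is unavailable.
None of the exceptions is available; § 6.8 applies in full.

Yes — Iris's facility must register with the Waste Registry.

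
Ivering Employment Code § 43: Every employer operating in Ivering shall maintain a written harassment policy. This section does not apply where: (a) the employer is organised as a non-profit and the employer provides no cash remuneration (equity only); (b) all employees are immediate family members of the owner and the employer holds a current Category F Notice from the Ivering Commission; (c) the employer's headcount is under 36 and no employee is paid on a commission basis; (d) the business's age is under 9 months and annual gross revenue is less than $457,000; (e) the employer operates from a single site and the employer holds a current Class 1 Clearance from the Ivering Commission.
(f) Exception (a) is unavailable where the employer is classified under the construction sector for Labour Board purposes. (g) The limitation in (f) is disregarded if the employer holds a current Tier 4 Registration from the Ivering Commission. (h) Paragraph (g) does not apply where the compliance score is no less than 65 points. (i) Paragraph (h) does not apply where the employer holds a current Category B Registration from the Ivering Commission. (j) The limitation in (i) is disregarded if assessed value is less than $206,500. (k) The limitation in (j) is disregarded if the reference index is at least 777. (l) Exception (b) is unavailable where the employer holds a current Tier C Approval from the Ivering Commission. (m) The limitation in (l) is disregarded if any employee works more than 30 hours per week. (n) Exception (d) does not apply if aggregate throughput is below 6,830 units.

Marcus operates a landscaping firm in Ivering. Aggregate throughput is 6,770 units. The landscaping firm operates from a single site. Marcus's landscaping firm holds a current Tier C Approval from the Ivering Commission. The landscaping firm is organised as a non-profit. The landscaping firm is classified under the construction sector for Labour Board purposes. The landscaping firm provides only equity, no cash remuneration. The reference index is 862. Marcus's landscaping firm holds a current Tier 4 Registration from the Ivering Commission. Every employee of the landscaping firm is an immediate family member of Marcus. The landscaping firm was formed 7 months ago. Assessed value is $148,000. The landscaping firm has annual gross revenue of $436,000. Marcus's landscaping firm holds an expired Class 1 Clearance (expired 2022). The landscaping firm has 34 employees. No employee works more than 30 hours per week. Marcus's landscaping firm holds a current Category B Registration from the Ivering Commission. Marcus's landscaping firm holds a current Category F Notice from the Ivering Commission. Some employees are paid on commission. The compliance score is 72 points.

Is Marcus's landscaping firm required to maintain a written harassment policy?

No — exception (a) applies; Marcus's landscaping firm is not required to maintain a written harassment policy.

Exception (a): the employer is a non-profit; remuneration is equity-only — every condition holds. As to paragraphs (f)–(k): (f) would limit (a) — the landscaping firm is classified under the construction sector — but (g) sets (f) aside: (g) applies — a current Tier 4 Registration is held. (h) is triggered (the compliance score is 72 points, meeting the 65 points threshold), but is displaced by (i): (i) operates against (h): a current Category B Registration is held. (j) would limit (i) — assessed value is $148,000, less than the $206,500 limit — but (k) sets (j) aside: (k) operates against (j): the reference index is 862, meeting the 777 threshold. Exception (a) stands.
All of (b)'s requirements are met (every employee is an immediate family member; a current Category F Notice is held). However, paragraphs (l)–(m) must be considered: (l) operates against (b): a current Tier C Approval is held. (m), which would lift (l), is not engaged — no employee exceeds 30 hours/week. Exception (b) does not apply.
Exception (c) requires that no employee is paid on a commission basis; but some employees are paid on commission, so (c) is unavailable.
Exception (d): the business's age is 7 months, under the 9 months limit; annual gross revenue is $436,000, less than the $457,000 limit — every condition holds. But applying paragraph (n): (n) operates — aggregate throughput is 6,770 units, below the 6,830 units limit. (d) is therefore removed.
Exception (e) fails — the Class 1 Clearance is not current.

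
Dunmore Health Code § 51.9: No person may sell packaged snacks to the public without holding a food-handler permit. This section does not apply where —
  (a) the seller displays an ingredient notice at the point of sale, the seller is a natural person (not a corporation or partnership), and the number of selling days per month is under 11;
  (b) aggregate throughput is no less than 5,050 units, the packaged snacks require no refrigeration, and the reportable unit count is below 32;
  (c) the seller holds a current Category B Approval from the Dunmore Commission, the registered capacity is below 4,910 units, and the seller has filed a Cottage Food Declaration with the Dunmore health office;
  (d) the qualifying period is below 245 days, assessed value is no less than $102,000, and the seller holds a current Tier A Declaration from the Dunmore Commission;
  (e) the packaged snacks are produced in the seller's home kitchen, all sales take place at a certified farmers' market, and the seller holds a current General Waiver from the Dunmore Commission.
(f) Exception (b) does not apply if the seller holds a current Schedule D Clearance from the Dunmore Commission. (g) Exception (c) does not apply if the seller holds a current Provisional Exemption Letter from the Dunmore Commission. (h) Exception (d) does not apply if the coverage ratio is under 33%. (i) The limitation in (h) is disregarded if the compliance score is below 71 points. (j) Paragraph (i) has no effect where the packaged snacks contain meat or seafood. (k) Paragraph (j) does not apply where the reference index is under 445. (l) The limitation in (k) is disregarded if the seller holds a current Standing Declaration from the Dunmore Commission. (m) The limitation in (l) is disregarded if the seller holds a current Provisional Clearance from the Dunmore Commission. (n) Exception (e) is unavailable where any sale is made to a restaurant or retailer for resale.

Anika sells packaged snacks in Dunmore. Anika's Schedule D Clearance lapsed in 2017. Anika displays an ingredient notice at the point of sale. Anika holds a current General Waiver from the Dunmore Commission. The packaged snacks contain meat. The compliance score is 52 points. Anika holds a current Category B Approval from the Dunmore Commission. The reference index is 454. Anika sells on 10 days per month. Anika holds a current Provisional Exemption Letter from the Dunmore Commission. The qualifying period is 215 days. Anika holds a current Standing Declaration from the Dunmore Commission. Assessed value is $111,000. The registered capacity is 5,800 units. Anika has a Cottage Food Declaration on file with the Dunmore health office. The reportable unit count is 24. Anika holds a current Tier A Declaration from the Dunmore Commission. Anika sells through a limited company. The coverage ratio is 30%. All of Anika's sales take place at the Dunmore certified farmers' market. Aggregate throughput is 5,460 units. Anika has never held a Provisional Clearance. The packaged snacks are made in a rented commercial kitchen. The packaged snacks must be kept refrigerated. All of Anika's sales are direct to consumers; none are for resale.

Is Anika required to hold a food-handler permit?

Exception (a) requires that the seller is a natural person (not a corporation or partnership); but the seller operates through a limited company, so (a) is unavailable.
Exception (b) does not apply: the packaged snacks require refrigeration.
Exception (c) requires that the registered capacity is below 4,910 units; but the registered capacity is 5,800 units, not below 4,910 units, so (c) is unavailable.
Exception (d): the qualifying period is 215 days, below the 245 days limit; assessed value is $111,000, meeting the $102,000 threshold; a current Tier A Declaration is held — every condition holds. But applying paragraphs (h)–(m): (h) operates against (d): the coverage ratio is 30%, under the 33% limit. (i) would limit (h) — the compliance score is 52 points, below the 71 points limit — but (j) sets (i) aside: (j) operates against (i): the packaged snacks contain meat. (k) is inapplicable (the reference index is 454, not under 445), so (j) stands. (d) is therefore removed.
Exception (e) does not apply: the packaged snacks are made in a commercial kitchen, not a home kitchen.
No exception applies. The general rule governs.

Yes — Anika must hold a food-handler permit.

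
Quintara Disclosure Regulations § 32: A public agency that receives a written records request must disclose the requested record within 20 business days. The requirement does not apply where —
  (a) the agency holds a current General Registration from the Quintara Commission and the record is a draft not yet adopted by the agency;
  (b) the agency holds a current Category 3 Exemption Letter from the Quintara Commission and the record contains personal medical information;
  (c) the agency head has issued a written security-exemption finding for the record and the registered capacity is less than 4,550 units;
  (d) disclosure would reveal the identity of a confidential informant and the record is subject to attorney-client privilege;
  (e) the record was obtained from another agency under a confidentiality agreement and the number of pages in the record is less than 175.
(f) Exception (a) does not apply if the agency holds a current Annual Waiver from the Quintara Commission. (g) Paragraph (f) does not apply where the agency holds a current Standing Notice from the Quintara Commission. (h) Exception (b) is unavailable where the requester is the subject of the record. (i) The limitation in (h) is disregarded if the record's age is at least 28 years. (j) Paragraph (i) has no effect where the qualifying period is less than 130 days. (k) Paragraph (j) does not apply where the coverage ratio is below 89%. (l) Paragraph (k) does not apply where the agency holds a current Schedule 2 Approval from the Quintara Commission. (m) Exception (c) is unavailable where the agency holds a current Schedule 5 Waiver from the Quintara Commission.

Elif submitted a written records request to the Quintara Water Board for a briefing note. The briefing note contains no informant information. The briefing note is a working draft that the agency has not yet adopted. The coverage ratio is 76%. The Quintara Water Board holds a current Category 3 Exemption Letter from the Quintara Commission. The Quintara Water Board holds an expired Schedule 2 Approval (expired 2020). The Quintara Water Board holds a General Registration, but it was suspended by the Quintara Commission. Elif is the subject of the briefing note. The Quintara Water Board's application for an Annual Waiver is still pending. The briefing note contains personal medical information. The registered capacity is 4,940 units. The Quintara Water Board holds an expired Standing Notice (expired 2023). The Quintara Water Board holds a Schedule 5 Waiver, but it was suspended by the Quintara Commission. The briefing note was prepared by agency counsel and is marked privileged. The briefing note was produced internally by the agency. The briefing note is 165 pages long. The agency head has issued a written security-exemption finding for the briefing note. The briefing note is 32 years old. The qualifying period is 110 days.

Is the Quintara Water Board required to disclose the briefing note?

Exception (a) requires that the agency holds a current General Registration from the Quintara Commission; but the General Registration is not current, so (a) is unavailable.
All of (b)'s requirements are met (a current Category 3 Exemption Letter is held; the briefing note contains personal medical information). Under paragraphs (h)–(l): (h) operates (Elif is the subject of the briefing note), but is itself disapplied by (i): (i) applies — the record's age is 32 years, meeting the 28 years threshold. (j) is engaged (the qualifying period is 110 days, less than the 130 days limit), but yields to (k): (k) is engaged — the coverage ratio is 76%, below the 89% limit. (l) is inapplicable (the Schedule 2 Approval is not current), so (k) stands. (b) remains available.
Exception (c) requires that the registered capacity is less than 4,550 units; but the registered capacity is 4,940 units, not less than 4,550 units, so (c) is unavailable.
Exception (d) requires that disclosure would reveal the identity of a confidential informant; but the briefing note contains no informant information, so (d) is unavailable.
Exception (e) does not apply: the briefing note was produced internally.

No — exception (b) applies; the Quintara Water Board is not required to disclose the briefing note.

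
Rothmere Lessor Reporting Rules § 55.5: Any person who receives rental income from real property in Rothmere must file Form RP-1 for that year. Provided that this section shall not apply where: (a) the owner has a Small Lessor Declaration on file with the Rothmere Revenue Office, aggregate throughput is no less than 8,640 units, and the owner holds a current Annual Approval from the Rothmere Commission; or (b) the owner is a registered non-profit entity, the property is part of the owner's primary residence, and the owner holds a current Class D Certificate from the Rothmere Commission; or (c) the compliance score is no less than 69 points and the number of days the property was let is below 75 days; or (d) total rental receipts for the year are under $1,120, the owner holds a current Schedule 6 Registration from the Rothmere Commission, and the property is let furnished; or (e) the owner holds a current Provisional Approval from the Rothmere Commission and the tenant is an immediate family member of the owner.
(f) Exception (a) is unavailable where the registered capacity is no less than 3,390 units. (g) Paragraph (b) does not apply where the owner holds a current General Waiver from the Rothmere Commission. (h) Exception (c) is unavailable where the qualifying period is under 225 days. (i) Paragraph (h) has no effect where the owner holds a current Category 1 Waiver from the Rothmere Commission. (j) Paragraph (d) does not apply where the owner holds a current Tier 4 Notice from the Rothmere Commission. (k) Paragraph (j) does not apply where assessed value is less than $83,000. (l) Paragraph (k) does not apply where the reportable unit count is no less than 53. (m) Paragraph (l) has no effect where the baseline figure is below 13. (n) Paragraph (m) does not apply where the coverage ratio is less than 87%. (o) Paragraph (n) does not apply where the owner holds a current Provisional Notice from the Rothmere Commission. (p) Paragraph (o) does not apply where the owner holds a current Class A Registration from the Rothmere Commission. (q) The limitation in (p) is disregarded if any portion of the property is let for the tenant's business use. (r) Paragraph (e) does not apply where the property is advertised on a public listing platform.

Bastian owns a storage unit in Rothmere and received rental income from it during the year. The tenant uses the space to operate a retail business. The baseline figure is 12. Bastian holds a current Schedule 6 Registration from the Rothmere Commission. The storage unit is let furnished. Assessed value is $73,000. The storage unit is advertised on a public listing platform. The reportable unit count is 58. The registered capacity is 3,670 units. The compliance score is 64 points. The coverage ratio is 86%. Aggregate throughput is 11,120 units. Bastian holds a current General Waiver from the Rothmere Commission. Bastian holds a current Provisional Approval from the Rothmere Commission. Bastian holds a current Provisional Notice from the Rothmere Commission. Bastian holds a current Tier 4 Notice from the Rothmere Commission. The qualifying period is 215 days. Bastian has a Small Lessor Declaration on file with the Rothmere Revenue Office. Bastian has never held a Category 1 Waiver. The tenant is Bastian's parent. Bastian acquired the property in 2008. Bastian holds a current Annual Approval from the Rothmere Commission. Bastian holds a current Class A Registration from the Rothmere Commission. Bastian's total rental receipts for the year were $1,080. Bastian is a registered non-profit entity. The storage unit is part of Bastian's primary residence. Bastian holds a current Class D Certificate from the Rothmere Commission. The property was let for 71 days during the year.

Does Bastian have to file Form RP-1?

All of (a)'s requirements are met (a Small Lessor Declaration is on file; aggregate throughput is 11,120 units, meeting the 8,640 units threshold; a current Annual Approval is held). But applying paragraph (f): (f) operates against (a): the registered capacity is 3,670 units, meeting the 3,390 units threshold. (a) is therefore removed.
All of (b)'s requirements are met (Bastian is a registered non-profit; the storage unit is part of the primary residence; a current Class D Certificate is held). But applying paragraph (g): (g) operates — a current General Waiver is held. (b) is therefore removed.
Exception (c) does not apply: the compliance score is 64 points, short of 69 points.
Exception (d)'s conditions are all satisfied: total rental receipts for the year are $1,080, under the $1,120 limit; a current Schedule 6 Registration is held; the property is let furnished. Considering the limiting provisions: (j) would limit (d) — a current Tier 4 Notice is held — but (k) sets (j) aside: (k) applies — assessed value is $73,000, less than the $83,000 limit. (l) would limit (k) — the reportable unit count is 58, meeting the 53 threshold — but (m) sets (l) aside: (m) applies — the baseline figure is 12, below the 13 limit. (n) would limit (m) — the coverage ratio is 86%, less than the 87% limit — but (o) sets (n) aside: (o) operates against (n): a current Provisional Notice is held. (p) is triggered (a current Class A Registration is held), but yields to (q): (q) is triggered — the space is let for business use. Exception (d) stands.
Exception (e)'s conditions are all satisfied: a current Provisional Approval is held; the tenant is an immediate family member. However, paragraph (r) must be considered: (r) is engaged — the property is publicly advertised. Exception (e) does not apply.

No — exception (d) applies; Bastian is not required to file Form RP-1.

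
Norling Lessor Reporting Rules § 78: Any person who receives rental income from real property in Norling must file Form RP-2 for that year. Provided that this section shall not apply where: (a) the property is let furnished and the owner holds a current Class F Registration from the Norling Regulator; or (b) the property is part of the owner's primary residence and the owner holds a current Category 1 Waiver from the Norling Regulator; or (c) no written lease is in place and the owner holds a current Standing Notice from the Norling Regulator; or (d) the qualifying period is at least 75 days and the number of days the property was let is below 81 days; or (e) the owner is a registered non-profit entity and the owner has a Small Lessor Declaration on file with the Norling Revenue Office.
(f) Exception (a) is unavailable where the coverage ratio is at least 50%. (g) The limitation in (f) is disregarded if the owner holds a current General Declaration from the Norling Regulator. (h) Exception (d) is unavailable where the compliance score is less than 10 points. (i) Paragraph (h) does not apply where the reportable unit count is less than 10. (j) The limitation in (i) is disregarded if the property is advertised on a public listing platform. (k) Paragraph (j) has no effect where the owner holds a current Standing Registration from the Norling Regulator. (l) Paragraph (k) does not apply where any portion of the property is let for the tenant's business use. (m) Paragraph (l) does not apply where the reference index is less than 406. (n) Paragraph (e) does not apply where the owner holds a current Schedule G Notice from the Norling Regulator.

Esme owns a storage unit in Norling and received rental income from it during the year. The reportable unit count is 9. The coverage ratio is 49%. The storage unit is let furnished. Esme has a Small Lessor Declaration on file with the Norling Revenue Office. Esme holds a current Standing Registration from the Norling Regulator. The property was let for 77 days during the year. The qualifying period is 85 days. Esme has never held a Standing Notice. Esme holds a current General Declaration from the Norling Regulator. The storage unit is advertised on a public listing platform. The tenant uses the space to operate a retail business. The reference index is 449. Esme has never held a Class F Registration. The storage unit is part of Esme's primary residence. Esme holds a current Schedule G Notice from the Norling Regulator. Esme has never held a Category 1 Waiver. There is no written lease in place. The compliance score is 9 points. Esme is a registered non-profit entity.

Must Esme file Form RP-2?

Yes — Esme must file Form RP-2.

Exception (a) does not apply: no current Class F Registration is held.
Exception (b) does not apply: the Category 1 Waiver is not current.
Exception (c) requires that the owner holds a current Standing Notice from the Norling Regulator; but the Standing Notice is not current, so (c) is unavailable.
All of (d)'s requirements are met (the qualifying period is 85 days, meeting the 75 days threshold; the number of days the property was let is 77 days, below the 81 days limit). Turning to paragraphs (h)–(m): (h) operates against (d): the compliance score is 9 points, less than the 10 points limit. (i) would limit (h) — the reportable unit count is 9, less than the 10 limit — but (j) sets (i) aside: (j) operates against (i): the property is publicly advertised. (k) would limit (j) — a current Standing Registration is held — but (l) sets (k) aside: (l) applies — the space is let for business use. (m), which would lift (l), is not engaged — the reference index is 449, not less than 406. Exception (d) does not apply.
Exception (e) is satisfied on its face — Esme is a registered non-profit; a Small Lessor Declaration is on file. But applying paragraph (n): (n) is engaged — a current Schedule G Notice is held. (e) is therefore removed.
None of the exceptions is available; § 78 applies in full.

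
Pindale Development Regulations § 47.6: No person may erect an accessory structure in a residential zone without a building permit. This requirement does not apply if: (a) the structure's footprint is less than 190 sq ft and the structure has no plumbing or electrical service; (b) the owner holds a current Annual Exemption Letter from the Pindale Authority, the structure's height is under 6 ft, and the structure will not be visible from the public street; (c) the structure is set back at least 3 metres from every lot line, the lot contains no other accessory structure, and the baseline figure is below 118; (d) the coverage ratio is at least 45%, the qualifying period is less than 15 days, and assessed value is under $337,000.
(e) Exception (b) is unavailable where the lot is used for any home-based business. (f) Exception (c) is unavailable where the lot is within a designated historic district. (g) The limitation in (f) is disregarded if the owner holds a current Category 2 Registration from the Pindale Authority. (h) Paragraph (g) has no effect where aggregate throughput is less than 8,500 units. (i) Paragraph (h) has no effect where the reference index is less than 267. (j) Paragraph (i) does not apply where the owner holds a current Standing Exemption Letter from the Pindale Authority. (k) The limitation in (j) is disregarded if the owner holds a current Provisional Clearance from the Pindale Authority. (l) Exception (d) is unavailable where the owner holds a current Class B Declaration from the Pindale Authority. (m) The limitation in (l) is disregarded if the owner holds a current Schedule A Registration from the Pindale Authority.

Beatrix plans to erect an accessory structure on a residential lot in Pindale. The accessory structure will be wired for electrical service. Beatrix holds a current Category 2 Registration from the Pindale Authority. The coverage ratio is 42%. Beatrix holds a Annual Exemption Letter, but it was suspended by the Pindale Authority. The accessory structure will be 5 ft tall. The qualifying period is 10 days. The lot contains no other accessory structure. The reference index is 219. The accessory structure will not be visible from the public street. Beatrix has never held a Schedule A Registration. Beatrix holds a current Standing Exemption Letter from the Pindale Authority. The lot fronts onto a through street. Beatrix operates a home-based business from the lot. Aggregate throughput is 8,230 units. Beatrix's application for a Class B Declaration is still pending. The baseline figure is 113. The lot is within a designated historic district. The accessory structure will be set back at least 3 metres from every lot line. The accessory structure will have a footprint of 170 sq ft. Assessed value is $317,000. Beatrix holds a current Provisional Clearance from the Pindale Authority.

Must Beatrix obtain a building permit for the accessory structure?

Exception (a) fails — electrical service is planned.
Exception (b) does not apply: there is no Annual Exemption Letter in force.
Exception (c)'s conditions are all satisfied: the setback is at least 3 m on every side; the lot has no other accessory structure; the baseline figure is 113, below the 118 limit. Applying paragraphs (f)–(k): (f) would limit (c) — the lot is in a historic district — but (g) sets (f) aside: (g) operates against (f): a current Category 2 Registration is held. (h) is engaged (aggregate throughput is 8,230 units, less than the 8,500 units limit), but is set aside by (i): (i) is engaged — the reference index is 219, less than the 267 limit. (j) would limit (i) — a current Standing Exemption Letter is held — but (k) sets (j) aside: (k) operates against (j): a current Provisional Clearance is held. Exception (c) stands.
Exception (d) does not apply: the coverage ratio is 42%, short of 45%.

No — exception (c) applies; Beatrix does not need a building permit.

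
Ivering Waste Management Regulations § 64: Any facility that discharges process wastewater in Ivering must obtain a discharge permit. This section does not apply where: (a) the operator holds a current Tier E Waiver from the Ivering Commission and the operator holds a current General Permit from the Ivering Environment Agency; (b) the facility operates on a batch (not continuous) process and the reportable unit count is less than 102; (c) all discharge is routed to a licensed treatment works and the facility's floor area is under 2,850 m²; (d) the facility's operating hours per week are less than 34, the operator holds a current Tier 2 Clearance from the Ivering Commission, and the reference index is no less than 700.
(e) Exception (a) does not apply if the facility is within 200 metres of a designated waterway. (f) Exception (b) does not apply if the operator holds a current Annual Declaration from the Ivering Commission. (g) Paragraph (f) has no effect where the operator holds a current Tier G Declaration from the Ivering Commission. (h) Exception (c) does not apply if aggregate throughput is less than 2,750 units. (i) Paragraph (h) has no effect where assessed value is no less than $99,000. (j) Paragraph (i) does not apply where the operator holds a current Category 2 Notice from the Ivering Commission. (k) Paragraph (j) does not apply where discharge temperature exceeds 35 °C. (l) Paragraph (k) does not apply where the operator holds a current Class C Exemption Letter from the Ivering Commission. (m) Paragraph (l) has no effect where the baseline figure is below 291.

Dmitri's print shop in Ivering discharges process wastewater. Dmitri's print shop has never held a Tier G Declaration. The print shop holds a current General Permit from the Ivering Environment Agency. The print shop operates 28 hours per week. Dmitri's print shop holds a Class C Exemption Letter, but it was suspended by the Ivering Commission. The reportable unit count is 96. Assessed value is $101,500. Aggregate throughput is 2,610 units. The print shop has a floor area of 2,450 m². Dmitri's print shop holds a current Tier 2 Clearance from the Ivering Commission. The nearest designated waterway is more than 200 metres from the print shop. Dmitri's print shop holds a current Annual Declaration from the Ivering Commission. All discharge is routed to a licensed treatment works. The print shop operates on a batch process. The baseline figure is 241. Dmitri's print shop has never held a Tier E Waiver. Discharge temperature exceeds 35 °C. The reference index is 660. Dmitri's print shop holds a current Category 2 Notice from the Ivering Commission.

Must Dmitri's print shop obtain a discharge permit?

No — exception (c) applies; Dmitri's print shop is not required to obtain a discharge permit.

Exception (a) fails — the Tier E Waiver is not current.
Exception (b) is satisfied on its face — the facility operates on a batch process; the reportable unit count is 96, less than the 102 limit. But: (f) operates against (b): a current Annual Declaration is held. (g), which would lift (f), is inapplicable — there is no Tier G Declaration in force. (b) is therefore removed.
Exception (c) is satisfied on its face — discharge is routed to a licensed treatment works; the facility's floor area is 2,450 m², under the 2,850 m² limit. Under paragraphs (h)–(m): (h) would limit (c) — aggregate throughput is 2,610 units, less than the 2,750 units limit — but (i) sets (h) aside: (i) operates — assessed value is $101,500, meeting the $99,000 threshold. (j) would limit (i) — a current Category 2 Notice is held — but (k) sets (j) aside: (k) operates against (j): discharge temperature exceeds 35 °C. (l), which would lift (k), does not operate here — no current Class C Exemption Letter is held. (c) remains available.
Exception (d) does not apply: the reference index is 660, short of 700.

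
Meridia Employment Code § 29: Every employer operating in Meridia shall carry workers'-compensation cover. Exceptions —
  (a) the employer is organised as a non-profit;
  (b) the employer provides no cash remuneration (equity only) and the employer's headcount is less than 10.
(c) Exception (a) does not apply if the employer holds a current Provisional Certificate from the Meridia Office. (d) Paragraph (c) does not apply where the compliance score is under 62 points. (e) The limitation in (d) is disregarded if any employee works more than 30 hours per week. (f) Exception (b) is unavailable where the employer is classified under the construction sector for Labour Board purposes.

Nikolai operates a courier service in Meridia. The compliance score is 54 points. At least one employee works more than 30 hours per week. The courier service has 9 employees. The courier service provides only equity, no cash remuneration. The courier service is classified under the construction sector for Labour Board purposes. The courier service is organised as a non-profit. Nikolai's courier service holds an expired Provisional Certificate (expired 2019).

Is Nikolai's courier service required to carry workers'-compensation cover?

Exception (a) is satisfied on its face — the employer is a non-profit. Under paragraphs (c)–(e): (c), which would limit (a), is inapplicable: the Provisional Certificate is not current. Exception (a) stands.
All of (b)'s requirements are met (remuneration is equity-only; the employer's headcount is 9, less than the 10 limit). Turning to paragraph (f): (f) is engaged — the courier service is classified under the construction sector. So (b) is unavailable.

No — exception (a) applies; Nikolai's courier service is not required to carry workers'-compensation cover.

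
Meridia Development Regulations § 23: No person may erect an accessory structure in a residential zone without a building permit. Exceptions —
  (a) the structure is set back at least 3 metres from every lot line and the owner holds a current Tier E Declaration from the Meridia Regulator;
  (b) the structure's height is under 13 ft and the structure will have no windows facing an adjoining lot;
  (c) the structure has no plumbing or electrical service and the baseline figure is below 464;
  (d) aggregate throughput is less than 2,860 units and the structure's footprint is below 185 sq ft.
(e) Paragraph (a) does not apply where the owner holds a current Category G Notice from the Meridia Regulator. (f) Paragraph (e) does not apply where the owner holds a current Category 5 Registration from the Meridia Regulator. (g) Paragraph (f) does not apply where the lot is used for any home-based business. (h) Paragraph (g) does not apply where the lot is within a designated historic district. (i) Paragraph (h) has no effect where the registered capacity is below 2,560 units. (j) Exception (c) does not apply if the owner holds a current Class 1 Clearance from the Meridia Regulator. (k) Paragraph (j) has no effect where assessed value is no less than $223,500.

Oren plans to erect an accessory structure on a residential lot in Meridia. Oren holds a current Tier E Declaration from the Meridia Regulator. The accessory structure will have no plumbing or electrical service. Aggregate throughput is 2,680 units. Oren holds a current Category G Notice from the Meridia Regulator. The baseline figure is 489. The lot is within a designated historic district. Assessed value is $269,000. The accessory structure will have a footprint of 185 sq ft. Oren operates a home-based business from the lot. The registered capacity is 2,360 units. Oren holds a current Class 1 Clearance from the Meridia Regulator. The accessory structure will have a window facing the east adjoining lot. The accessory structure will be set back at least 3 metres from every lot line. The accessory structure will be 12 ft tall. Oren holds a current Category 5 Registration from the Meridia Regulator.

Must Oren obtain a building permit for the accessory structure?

Exception (a): the setback is at least 3 m on every side; a current Tier E Declaration is held — every condition holds. However, paragraphs (e)–(i) must be considered: (e) applies — a current Category G Notice is held. (f) would limit (e) — a current Category 5 Registration is held — but (g) sets (f) aside: (g) operates against (f): a home-based business operates on the lot. (h) is engaged (the lot is in a historic district), but is set aside by (i): (i) operates against (h): the registered capacity is 2,360 units, below the 2,560 units limit. Exception (a) does not apply.
Exception (b) does not apply: a window faces an adjoining lot.
Exception (c) does not apply: the baseline figure is 489, not below 464.
Exception (d) does not apply: the structure's footprint is 185 sq ft, not below 185 sq ft.
Every exception is unavailable, so the rule governs.

Yes — Oren must obtain a building permit.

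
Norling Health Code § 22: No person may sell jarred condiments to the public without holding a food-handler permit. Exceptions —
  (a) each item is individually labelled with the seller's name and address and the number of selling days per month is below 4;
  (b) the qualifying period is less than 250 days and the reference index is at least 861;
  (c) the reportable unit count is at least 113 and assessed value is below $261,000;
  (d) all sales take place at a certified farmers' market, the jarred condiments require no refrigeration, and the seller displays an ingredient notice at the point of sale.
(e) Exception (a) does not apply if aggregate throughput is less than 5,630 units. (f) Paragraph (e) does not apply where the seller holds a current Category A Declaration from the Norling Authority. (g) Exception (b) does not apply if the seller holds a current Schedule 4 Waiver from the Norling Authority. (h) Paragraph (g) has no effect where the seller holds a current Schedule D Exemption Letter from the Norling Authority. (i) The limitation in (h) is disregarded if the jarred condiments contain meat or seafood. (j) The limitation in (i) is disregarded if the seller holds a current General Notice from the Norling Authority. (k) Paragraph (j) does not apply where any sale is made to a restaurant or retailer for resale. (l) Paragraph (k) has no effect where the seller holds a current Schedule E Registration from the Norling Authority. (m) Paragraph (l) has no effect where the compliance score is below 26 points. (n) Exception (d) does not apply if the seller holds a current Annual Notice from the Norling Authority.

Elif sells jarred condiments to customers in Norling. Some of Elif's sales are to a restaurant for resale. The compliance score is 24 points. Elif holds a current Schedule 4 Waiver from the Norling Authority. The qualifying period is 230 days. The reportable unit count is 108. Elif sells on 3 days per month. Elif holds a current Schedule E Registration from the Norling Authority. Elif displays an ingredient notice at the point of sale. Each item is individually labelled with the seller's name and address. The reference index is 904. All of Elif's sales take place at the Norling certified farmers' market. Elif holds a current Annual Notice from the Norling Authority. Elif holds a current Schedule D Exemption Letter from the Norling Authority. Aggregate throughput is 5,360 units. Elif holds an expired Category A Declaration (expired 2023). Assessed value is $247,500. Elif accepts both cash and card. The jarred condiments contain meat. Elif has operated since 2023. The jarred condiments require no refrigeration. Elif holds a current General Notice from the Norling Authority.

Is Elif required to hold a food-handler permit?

Yes — Elif must hold a food-handler permit.

Exception (a) is satisfied on its face — items are individually labelled; the number of selling days per month is 3, below the 4 limit. But: (e) applies — aggregate throughput is 5,360 units, less than the 5,630 units limit. (f), which would lift (e), is not engaged — no current Category A Declaration is held. So (a) is unavailable.
All of (b)'s requirements are met (the qualifying period is 230 days, less than the 250 days limit; the reference index is 904, meeting the 861 threshold). But applying paragraphs (g)–(m): (g) applies — a current Schedule 4 Waiver is held. (h) would limit (g) — a current Schedule D Exemption Letter is held — but (i) sets (h) aside: (i) operates against (h): the jarred condiments contain meat. (j) would limit (i) — a current General Notice is held — but (k) sets (j) aside: (k) operates — some sales are to a restaurant for resale. (l) would limit (k) — a current Schedule E Registration is held — but (m) sets (l) aside: (m) operates against (l): the compliance score is 24 points, below the 26 points limit. Exception (b) does not apply.
Exception (c) requires that the reportable unit count is at least 113; but the reportable unit count is 108, short of 113, so (c) is unavailable.
Exception (d)'s conditions are all satisfied: all sales are at a certified farmers' market; the jarred condiments are shelf-stable; an ingredient notice is displayed. However, paragraph (n) must be considered: (n) operates against (d): a current Annual Notice is held. So (d) is unavailable.
No exception applies. The general rule governs.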